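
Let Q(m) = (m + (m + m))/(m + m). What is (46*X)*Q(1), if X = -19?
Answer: -1311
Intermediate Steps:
Q(m) = 3/2 (Q(m) = (m + 2*m)/((2*m)) = (3*m)*(1/(2*m)) = 3/2)
(46*X)*Q(1) = (46*(-19))*(3/2) = -874*3/2 = -1311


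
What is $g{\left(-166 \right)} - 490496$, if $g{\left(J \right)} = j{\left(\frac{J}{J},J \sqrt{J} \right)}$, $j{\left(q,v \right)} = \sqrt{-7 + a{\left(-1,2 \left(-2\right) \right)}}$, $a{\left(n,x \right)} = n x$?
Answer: $-490496 + i \sqrt{3} \approx -4.905 \cdot 10^{5} + 1.732 i$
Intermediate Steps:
$j{\left(q,v \right)} = i \sqrt{3}$ ($j{\left(q,v \right)} = \sqrt{-7 - 2 \left(-2\right)} = \sqrt{-7 - -4} = \sqrt{-7 + 4} = \sqrt{-3} = i \sqrt{3}$)
$g{\left(J \right)} = i \sqrt{3}$
$g{\left(-166 \right)} - 490496 = i \sqrt{3} - 490496 = -490496 + i \sqrt{3}$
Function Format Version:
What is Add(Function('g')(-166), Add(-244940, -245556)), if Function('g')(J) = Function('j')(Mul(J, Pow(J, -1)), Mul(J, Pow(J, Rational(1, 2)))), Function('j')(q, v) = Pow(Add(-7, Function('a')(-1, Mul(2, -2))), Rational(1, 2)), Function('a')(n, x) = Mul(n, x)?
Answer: Add(-490496, Mul(I, Pow(3, Rational(1, 2)))) ≈ Add(-4.9050e+5, Mul(1.7320, I))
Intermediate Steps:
Function('j')(q, v) = Mul(I, Pow(3, Rational(1, 2))) (Function('j')(q, v) = Pow(Add(-7, Mul(-1, Mul(2, -2))), Rational(1, 2)) = Pow(Add(-7, Mul(-1, -4)), Rational(1, 2)) = Pow(Add(-7, 4), Rational(1, 2)) = Pow(-3, Rational(1, 2)) = Mul(I, Pow(3, Rational(1, 2))))
Function('g')(J) = Mul(I, Pow(3, Rational(1, 2)))
Add(Function('g')(-166), Add(-244940, -245556)) = Add(Mul(I, Pow(3, Rational(1, 2))), Add(-244940, -245556)) = Add(Mul(I, Pow(3, Rational(1, 2))), -490496) = Add(-490496, Mul(I, Pow(3, Rational(1, 2))))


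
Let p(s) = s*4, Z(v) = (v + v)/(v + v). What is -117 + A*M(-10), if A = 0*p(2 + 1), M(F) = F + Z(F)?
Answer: -117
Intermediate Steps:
Z(v) = 1 (Z(v) = (2*v)/((2*v)) = (2*v)*(1/(2*v)) = 1)
p(s) = 4*s
M(F) = 1 + F (M(F) = F + 1 = 1 + F)
A = 0 (A = 0*(4*(2 + 1)) = 0*(4*3) = 0*12 = 0)
-117 + A*M(-10) = -117 + 0*(1 - 10) = -117 + 0*(-9) = -117 + 0 = -117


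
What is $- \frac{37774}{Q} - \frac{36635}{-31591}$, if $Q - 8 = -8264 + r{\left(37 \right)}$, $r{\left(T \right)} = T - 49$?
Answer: $\frac{748108307}{130597194} \approx 5.7284$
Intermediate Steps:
$r{\left(T \right)} = -49 + T$
$Q = -8268$ ($Q = 8 + \left(-8264 + \left(-49 + 37\right)\right) = 8 - 8276 = -8268$)
$- \frac{37774}{Q} - \frac{36635}{-31591} = - \frac{37774}{-8268} - \frac{36635}{-31591} = \left(-37774\right) \left(- \frac{1}{8268}\right) - - \frac{36635}{31591} = \frac{18887}{4134} + \frac{36635}{31591} = \frac{748108307}{130597194}$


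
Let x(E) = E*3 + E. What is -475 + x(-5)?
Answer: -495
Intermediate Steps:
x(E) = 4*E (x(E) = 3*E + E = 4*E)
-475 + x(-5) = -475 + 4*(-5) = -475 - 20 = -495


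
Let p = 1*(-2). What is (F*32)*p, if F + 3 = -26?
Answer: 1856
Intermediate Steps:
p = -2
F = -29 (F = -3 - 26 = -29)
(F*32)*p = -29*32*(-2) = -928*(-2) = 1856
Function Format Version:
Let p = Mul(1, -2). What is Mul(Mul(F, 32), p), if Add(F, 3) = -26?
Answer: 1856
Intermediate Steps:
p = -2
F = -29 (F = Add(-3, -26) = -29)
Mul(Mul(F, 32), p) = Mul(Mul(-29, 32), -2) = Mul(-928, -2) = 1856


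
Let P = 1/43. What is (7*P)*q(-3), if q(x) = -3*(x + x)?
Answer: 126/43 ≈ 2.9302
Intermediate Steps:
P = 1/43 ≈ 0.023256
q(x) = -6*x
(7*P)*q(-3) = (7*(1/43))*(-6*(-3)) = (7/43)*18 = 126/43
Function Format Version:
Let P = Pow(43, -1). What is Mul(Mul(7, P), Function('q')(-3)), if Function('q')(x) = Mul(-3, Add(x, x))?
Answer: Rational(126, 43) ≈ 2.9302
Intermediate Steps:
P = Rational(1, 43) ≈ 0.023256
Function('q')(x) = Mul(-6, x) (Function('q')(x) = Mul(-3, Mul(2, x)) = Mul(-6, x))
Mul(Mul(7, P), Function('q')(-3)) = Mul(Mul(7, Rational(1, 43)), Mul(-6, -3)) = Mul(Rational(7, 43), 18) = Rational(126, 43)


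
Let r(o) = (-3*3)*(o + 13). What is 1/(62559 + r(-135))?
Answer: 1/63657 ≈ 1.5709e-5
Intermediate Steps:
r(o) = -117 - 9*o (r(o) = -9*(13 + o) = -117 - 9*o)
1/(62559 + r(-135)) = 1/(62559 + (-117 - 9*(-135))) = 1/(62559 + (-117 + 1215)) = 1/(62559 + 1098) = 1/63657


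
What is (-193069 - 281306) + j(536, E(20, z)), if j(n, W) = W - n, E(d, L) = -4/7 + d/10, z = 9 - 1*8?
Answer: -3324367/7 ≈ -4.7491e+5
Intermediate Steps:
z = 1 (z = 9 - 8 = 1)
E(d, L) = -4/7 + d/10 (E(d, L) = -4*1/7 + d*(1/10) = -4/7 + d/10)
(-193069 - 281306) + j(536, E(20, z)) = (-193069 - 281306) + ((-4/7 + (1/10)*20) - 1*536) = -474375 + ((-4/7 + 2) - 536) = -474375 + (10/7 - 536) = -474375 - 3742/7 = -3324367/7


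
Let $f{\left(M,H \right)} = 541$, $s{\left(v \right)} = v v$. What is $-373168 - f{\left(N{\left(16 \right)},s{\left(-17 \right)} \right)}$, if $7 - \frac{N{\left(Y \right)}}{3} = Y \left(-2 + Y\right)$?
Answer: $-373709$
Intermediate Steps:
$N{\left(Y \right)} = 21 - 3 Y \left(-2 + Y\right)$
$s{\left(v \right)} = v^{2}$
$-373168 - f{\left(N{\left(16 \right)},s{\left(-17 \right)} \right)} = -373168 - 541 = -373709$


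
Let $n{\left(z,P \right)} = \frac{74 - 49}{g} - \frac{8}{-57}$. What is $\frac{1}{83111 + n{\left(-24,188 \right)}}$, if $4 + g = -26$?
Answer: $\frac{114}{9474575} \approx 1.2032 \cdot 10^{-5}$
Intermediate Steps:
$g = -30$ ($g = -4 - 26 = -30$)
$n{\left(z,P \right)} = - \frac{79}{114}$ ($n{\left(z,P \right)} = \frac{74 - 49}{-30} - \frac{8}{-57} = 25 \left(- \frac{1}{30}\right) - - \frac{8}{57} = - \frac{5}{6} + \frac{8}{57} = - \frac{79}{114}$)
$\frac{1}{83111 + n{\left(-24,188 \right)}} = \frac{1}{83111 - \frac{79}{114}} = \frac{1}{\frac{9474575}{114}} = \frac{114}{9474575}$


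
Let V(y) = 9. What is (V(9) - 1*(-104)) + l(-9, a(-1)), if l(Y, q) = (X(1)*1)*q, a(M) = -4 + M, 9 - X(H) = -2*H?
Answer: 58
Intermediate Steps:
X(H) = 9 + 2*H (X(H) = 9 - (-2)*H = 9 + 2*H)
l(Y, q) = 11*q (l(Y, q) = ((9 + 2*1)*1)*q = ((9 + 2)*1)*q = (11*1)*q = 11*q)
(V(9) - 1*(-104)) + l(-9, a(-1)) = (9 - 1*(-104)) + 11*(-4 - 1) = (9 + 104) + 11*(-5) = 113 - 55 = 58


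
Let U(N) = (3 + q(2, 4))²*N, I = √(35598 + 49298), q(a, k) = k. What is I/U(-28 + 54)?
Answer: 2*√5306/637 ≈ 0.22870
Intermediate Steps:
I = 4*√5306 (I = √84896 = 4*√5306 ≈ 291.37)
U(N) = 49*N (U(N) = (3 + 4)²*N = 7²*N = 49*N)
I/U(-28 + 54) = (4*√5306)/((49*(-28 + 54))) = (4*√5306)/((49*26)) = (4*√5306)/1274 = (4*√5306)*(1/1274) = 2*√5306/637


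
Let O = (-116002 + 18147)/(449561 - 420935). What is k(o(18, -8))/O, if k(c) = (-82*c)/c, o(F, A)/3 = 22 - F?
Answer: 2347332/97855 ≈ 23.988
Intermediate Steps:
O = -97855/28626 ≈ -3.4184
o(F, A) = 66 - 3*F (o(F, A) = 3*(22 - F) = 66 - 3*F)
k(c) = -82
k(o(18, -8))/O = -82/(-97855/28626) = -82*(-28626/97855) = 2347332/97855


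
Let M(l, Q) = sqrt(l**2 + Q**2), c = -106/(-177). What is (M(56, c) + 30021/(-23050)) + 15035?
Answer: 346526729/23050 + 2*sqrt(24564745)/177 ≈ 15090.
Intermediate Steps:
c = 106/177 (c = -106*(-1/177) = 106/177 ≈ 0.59887)
M(l, Q) = sqrt(Q**2 + l**2)
(M(56, c) + 30021/(-23050)) + 15035 = (sqrt((106/177)**2 + 56**2) + 30021/(-23050)) + 15035 = (sqrt(11236/31329 + 3136) + 30021*(-1/23050)) + 15035 = (sqrt(98258980/31329) - 30021/23050) + 15035 = (2*sqrt(24564745)/177 - 30021/23050) + 15035 = (-30021/23050 + 2*sqrt(24564745)/177) + 15035 = 346526729/23050 + 2*sqrt(24564745)/177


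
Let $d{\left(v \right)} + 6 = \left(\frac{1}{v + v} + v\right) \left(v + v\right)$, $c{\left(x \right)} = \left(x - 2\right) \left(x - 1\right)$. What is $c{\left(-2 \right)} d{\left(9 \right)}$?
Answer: $1884$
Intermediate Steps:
$c{\left(x \right)} = \left(-1 + x\right) \left(-2 + x\right)$ ($c{\left(x \right)} = \left(-2 + x\right) \left(-1 + x\right) = \left(-1 + x\right) \left(-2 + x\right)$)
$d{\left(v \right)} = -6 + 2 v \left(v + \frac{1}{2 v}\right)$ ($d{\left(v \right)} = -6 + \left(\frac{1}{v + v} + v\right) \left(v + v\right) = -6 + \left(\frac{1}{2 v} + v\right) 2 v = -6 + \left(v + \frac{1}{2 v}\right) 2 v = -6 + 2 v \left(v + \frac{1}{2 v}\right)$)
$c{\left(-2 \right)} d{\left(9 \right)} = \left(2 + \left(-2\right)^{2} - -6\right) \left(-5 + 2 \cdot 9^{2}\right) = \left(2 + 4 + 6\right) \left(-5 + 2 \cdot 81\right) = 12 \left(-5 + 162\right) = 12 \cdot 157 = 1884$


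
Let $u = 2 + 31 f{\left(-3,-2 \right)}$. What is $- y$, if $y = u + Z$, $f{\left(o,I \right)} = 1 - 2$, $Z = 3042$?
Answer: $-3013$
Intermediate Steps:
$f{\left(o,I \right)} = -1$
$u = -29$ ($u = 2 + 31 \left(-1\right) = 2 - 31 = -29$)
$y = 3013$ ($y = -29 + 3042 = 3013$)
$- y = \left(-1\right) 3013 = -3013$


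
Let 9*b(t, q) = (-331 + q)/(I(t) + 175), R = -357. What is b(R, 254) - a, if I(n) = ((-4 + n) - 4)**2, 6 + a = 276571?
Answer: -332043939077/1200600 ≈ -2.7657e+5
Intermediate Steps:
a = 276565 (a = -6 + 276571 = 276565)
I(n) = (-8 + n)**2
b(t, q) = (-331 + q)/(9*(175 + (-8 + t)**2)) (b(t, q) = ((-331 + q)/((-8 + t)**2 + 175))/9 = ((-331 + q)/(175 + (-8 + t)**2))/9 = (-331 + q)/(9*(175 + (-8 + t)**2)))
b(R, 254) - a = (-331 + 254)/(9*(175 + (-8 - 357)**2)) - 1*276565 = (1/9)*(-77)/(175 + (-365)**2) - 276565 = (1/9)*(-77)/(175 + 133225) - 276565 = (1/9)*(-77)/133400 - 276565 = (1/9)*(1/133400)*(-77) - 276565 = -77/1200600 - 276565 = -332043939077/1200600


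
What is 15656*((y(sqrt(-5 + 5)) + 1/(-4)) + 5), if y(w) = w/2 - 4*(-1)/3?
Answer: 285722/3 ≈ 95241.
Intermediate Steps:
y(w) = 4/3 + w/2 (y(w) = w*(1/2) + 4*(1/3) = w/2 + 4/3 = 4/3 + w/2)
15656*((y(sqrt(-5 + 5)) + 1/(-4)) + 5) = 15656*(((4/3 + sqrt(-5 + 5)/2) + 1/(-4)) + 5) = 15656*(((4/3 + sqrt(0)/2) - 1/4) + 5) = 15656*(((4/3 + (1/2)*0) - 1/4) + 5) = 15656*(((4/3 + 0) - 1/4) + 5) = 15656*((4/3 - 1/4) + 5) = 15656*(13/12 + 5) = 15656*(73/12) = 285722/3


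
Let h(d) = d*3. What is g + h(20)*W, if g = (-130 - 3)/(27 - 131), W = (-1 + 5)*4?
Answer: 99973/104 ≈ 961.28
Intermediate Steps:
h(d) = 3*d
W = 16 (W = 4*4 = 16)
g = 133/104 (g = -133/(-104) = -133*(-1/104) = 133/104 ≈ 1.2788)
g + h(20)*W = 133/104 + (3*20)*16 = 133/104 + 60*16 = 133/104 + 960 = 99973/104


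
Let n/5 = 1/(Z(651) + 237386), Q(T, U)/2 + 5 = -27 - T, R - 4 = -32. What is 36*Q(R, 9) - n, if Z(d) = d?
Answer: -68554661/238037 ≈ -288.00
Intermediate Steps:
R = -28 (R = 4 - 32 = -28)
Q(T, U) = -64 - 2*T (Q(T, U) = -10 + 2*(-27 - T) = -10 + (-54 - 2*T) = -64 - 2*T)
n = 5/238037 (n = 5/(651 + 237386) = 5/238037 ≈ 2.1005e-5)
36*Q(R, 9) - n = 36*(-64 - 2*(-28)) - 1*5/238037 = 36*(-64 + 56) - 5/238037 = 36*(-8) - 5/238037 = -288 - 5/238037 = -68554661/238037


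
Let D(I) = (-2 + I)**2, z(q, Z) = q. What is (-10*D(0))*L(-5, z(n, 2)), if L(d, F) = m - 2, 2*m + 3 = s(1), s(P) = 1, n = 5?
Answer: 120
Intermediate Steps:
m = -1 (m = -3/2 + (1/2)*1 = -3/2 + 1/2 = -1)
L(d, F) = -3 (L(d, F) = -1 - 2 = -3)
(-10*D(0))*L(-5, z(n, 2)) = -10*(-2 + 0)**2*(-3) = -10*(-2)**2*(-3) = -10*4*(-3) = -40*(-3) = 120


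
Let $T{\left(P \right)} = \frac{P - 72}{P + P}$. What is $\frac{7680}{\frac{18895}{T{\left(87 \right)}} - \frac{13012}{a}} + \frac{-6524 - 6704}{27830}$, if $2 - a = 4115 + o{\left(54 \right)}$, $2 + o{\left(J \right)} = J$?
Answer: $- \frac{932143112298}{2117181262405} \approx -0.44028$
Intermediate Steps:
$T{\left(P \right)} = \frac{-72 + P}{2 P}$
$o{\left(J \right)} = -2 + J$
$a = -4165$ ($a = 2 - \left(4115 + \left(-2 + 54\right)\right) = 2 - \left(4115 + 52\right) = 2 - 4167 = -4165$)
$\frac{7680}{\frac{18895}{T{\left(87 \right)}} - \frac{13012}{a}} + \frac{-6524 - 6704}{27830} = \frac{7680}{\frac{18895}{\frac{1}{2} \cdot \frac{1}{87} \left(-72 + 87\right)} - \frac{13012}{-4165}} + \frac{-6524 - 6704}{27830} = \frac{7680}{\frac{18895}{\frac{1}{2} \cdot \frac{1}{87} \cdot 15} - - \frac{13012}{4165}} + \left(-6524 - 6704\right) \frac{1}{27830} = \frac{7680}{\frac{18895}{\frac{5}{58}} + \frac{13012}{4165}} - \frac{6614}{13915} = \frac{7680}{18895 \cdot \frac{58}{5} + \frac{13012}{4165}} - \frac{6614}{13915} = \frac{7680}{219182 + \frac{13012}{4165}} - \frac{6614}{13915} = \frac{7680}{\frac{912906042}{4165}} - \frac{6614}{13915} = 7680 \cdot \frac{4165}{912906042} - \frac{6614}{13915} = \frac{5331200}{152151007} - \frac{6614}{13915} = - \frac{932143112298}{2117181262405}$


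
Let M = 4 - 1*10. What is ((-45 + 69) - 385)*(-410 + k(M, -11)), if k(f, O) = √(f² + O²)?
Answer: 148010 - 361*√157 ≈ 1.4349e+5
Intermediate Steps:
M = -6 (M = 4 - 10 = -6)
k(f, O) = √(O² + f²)
((-45 + 69) - 385)*(-410 + k(M, -11)) = ((-45 + 69) - 385)*(-410 + √((-11)² + (-6)²)) = (24 - 385)*(-410 + √(121 + 36)) = -361*(-410 + √157) = 148010 - 361*√157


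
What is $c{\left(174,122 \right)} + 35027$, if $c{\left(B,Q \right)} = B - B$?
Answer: $35027$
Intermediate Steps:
$c{\left(B,Q \right)} = 0$
$c{\left(174,122 \right)} + 35027 = 0 + 35027 = 35027$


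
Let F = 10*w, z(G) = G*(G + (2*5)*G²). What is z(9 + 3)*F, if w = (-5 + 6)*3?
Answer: 522720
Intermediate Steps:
w = 3 (w = 1*3 = 3)
z(G) = G*(G + 10*G²)
F = 30 (F = 10*3 = 30)
z(9 + 3)*F = ((9 + 3)²*(1 + 10*(9 + 3)))*30 = (12²*(1 + 10*12))*30 = (144*(1 + 120))*30 = (144*121)*30 = 17424*30 = 522720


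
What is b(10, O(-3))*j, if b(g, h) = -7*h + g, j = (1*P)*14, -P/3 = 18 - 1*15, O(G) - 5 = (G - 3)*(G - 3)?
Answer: 34902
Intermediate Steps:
O(G) = 5 + (-3 + G)**2 (O(G) = 5 + (G - 3)*(G - 3) = 5 + (-3 + G)*(-3 + G) = 5 + (-3 + G)**2)
P = -9 (P = -3*(18 - 1*15) = -3*(18 - 15) = -3*3 = -9)
j = -126 (j = (1*(-9))*14 = -9*14 = -126)
b(g, h) = g - 7*h
b(10, O(-3))*j = (10 - 7*(5 + (-3 - 3)**2))*(-126) = (10 - 7*(5 + (-6)**2))*(-126) = (10 - 7*(5 + 36))*(-126) = (10 - 7*41)*(-126) = (10 - 287)*(-126) = -277*(-126) = 34902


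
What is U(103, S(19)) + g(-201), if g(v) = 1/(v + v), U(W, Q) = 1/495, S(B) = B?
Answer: -31/66330 ≈ -0.00046736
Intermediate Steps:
U(W, Q) = 1/495
g(v) = 1/(2*v)
U(103, S(19)) + g(-201) = 1/495 + (1/2)/(-201) = 1/495 + (1/2)*(-1/201) = 1/495 - 1/402 = -31/66330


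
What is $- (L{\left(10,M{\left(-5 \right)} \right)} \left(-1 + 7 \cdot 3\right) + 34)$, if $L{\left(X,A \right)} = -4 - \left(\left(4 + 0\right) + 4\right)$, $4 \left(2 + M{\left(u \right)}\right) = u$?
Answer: $206$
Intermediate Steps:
$M{\left(u \right)} = -2 + \frac{u}{4}$
$L{\left(X,A \right)} = -12$ ($L{\left(X,A \right)} = -4 - \left(4 + 4\right) = -4 - 8 = -12$)
$- (L{\left(10,M{\left(-5 \right)} \right)} \left(-1 + 7 \cdot 3\right) + 34) = - (- 12 \left(-1 + 7 \cdot 3\right) + 34) = - (- 12 \left(-1 + 21\right) + 34) = - (\left(-12\right) 20 + 34) = - (-240 + 34) = \left(-1\right) \left(-206\right) = 206$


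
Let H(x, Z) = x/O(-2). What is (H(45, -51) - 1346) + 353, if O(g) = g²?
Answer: -3927/4 ≈ -981.75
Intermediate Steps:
H(x, Z) = x/4 (H(x, Z) = x/((-2)²) = x/4)
(H(45, -51) - 1346) + 353 = ((¼)*45 - 1346) + 353 = (45/4 - 1346) + 353 = -5339/4 + 353 = -3927/4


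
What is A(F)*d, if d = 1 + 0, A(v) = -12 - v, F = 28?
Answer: -40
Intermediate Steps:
d = 1
A(F)*d = (-12 - 1*28)*1 = (-12 - 28)*1 = -40*1 = -40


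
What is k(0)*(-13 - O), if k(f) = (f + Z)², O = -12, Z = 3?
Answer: -9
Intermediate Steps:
k(f) = (3 + f)² (k(f) = (f + 3)² = (3 + f)²)
k(0)*(-13 - O) = (3 + 0)²*(-13 - 1*(-12)) = 3²*(-13 + 12) = 9*(-1) = -9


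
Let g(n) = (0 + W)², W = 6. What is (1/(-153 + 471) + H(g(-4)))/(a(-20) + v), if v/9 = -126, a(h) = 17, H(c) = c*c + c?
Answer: -423577/355206 ≈ -1.1925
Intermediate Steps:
g(n) = 36 (g(n) = (0 + 6)² = 6² = 36)
H(c) = c + c² (H(c) = c² + c = c + c²)
v = -1134 (v = 9*(-126) = -1134)
(1/(-153 + 471) + H(g(-4)))/(a(-20) + v) = (1/(-153 + 471) + 36*(1 + 36))/(17 - 1134) = (1/318 + 36*37)/(-1117) = (1/318 + 1332)*(-1/1117) = (423577/318)*(-1/1117) = -423577/355206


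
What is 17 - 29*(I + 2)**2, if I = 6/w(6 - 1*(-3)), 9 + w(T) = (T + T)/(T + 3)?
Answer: -619/25 ≈ -24.760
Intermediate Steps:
w(T) = -9 + 2*T/(3 + T) (w(T) = -9 + (T + T)/(T + 3) = -9 + (2*T)/(3 + T) = -9 + 2*T/(3 + T))
I = -4/5 (I = 6/(((-27 - 7*(6 - 1*(-3)))/(3 + (6 - 1*(-3))))) = 6/(((-27 - 7*(6 + 3))/(3 + (6 + 3)))) = 6/(((-27 - 7*9)/(3 + 9))) = 6/(((-27 - 63)/12)) = 6/(((1/12)*(-90))) = 6/(-15/2) = 6*(-2/15) = -4/5 ≈ -0.80000)
17 - 29*(I + 2)**2 = 17 - 29*(-4/5 + 2)**2 = 17 - 29*(6/5)**2 = 17 - 29*36/25 = 17 - 1044/25 = -619/25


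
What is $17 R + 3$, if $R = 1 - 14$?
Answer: $-218$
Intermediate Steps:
$R = -13$ ($R = 1 - 14 = -13$)
$17 R + 3 = 17 \left(-13\right) + 3 = -221 + 3 = -218$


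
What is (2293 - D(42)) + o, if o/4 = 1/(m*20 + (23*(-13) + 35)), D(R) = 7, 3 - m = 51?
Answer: 699515/306 ≈ 2286.0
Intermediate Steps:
m = -48 (m = 3 - 1*51 = 3 - 51 = -48)
o = -1/306 (o = 4/(-48*20 + (23*(-13) + 35)) = 4/(-960 + (-299 + 35)) = 4/(-960 - 264) = 4/(-1224) = 4*(-1/1224) = -1/306 ≈ -0.0032680)
(2293 - D(42)) + o = (2293 - 1*7) - 1/306 = (2293 - 7) - 1/306 = 2286 - 1/306 = 699515/306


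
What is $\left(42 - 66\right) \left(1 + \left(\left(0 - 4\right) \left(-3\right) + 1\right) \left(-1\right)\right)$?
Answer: $288$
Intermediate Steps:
$\left(42 - 66\right) \left(1 + \left(\left(0 - 4\right) \left(-3\right) + 1\right) \left(-1\right)\right) = \left(42 - 66\right) \left(1 + \left(\left(-4\right) \left(-3\right) + 1\right) \left(-1\right)\right) = - 24 \left(1 + \left(12 + 1\right) \left(-1\right)\right) = - 24 \left(1 + 13 \left(-1\right)\right) = - 24 \left(1 - 13\right) = \left(-24\right) \left(-12\right) = 288$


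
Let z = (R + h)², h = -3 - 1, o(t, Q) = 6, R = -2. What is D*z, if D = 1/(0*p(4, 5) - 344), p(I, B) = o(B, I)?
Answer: -9/86 ≈ -0.10465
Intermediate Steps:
p(I, B) = 6
h = -4
z = 36 (z = (-2 - 4)² = (-6)² = 36)
D = -1/344 (D = 1/(0*6 - 344) = 1/(0 - 344) = 1/(-344) = -1/344 ≈ -0.0029070)
D*z = -1/344*36 = -9/86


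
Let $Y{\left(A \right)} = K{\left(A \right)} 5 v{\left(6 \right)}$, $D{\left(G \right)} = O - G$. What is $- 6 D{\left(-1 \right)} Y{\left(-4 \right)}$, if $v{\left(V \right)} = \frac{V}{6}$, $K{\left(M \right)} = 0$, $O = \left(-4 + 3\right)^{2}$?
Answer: $0$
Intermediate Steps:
$O = 1$ ($O = \left(-1\right)^{2} = 1$)
$D{\left(G \right)} = 1 - G$
$v{\left(V \right)} = \frac{V}{6}$ ($v{\left(V \right)} = V \frac{1}{6} = \frac{V}{6}$)
$Y{\left(A \right)} = 0$ ($Y{\left(A \right)} = 0 \cdot 5 \cdot \frac{1}{6} \cdot 6 = 0 \cdot 1 = 0$)
$- 6 D{\left(-1 \right)} Y{\left(-4 \right)} = - 6 \left(1 - -1\right) 0 = - 6 \left(1 + 1\right) 0 = \left(-6\right) 2 \cdot 0 = \left(-12\right) 0 = 0$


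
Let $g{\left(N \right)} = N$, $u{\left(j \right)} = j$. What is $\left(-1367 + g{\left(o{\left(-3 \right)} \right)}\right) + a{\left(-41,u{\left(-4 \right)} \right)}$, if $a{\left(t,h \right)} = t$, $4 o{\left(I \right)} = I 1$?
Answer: $- \frac{5635}{4} \approx -1408.8$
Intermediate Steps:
$o{\left(I \right)} = \frac{I}{4}$ ($o{\left(I \right)} = \frac{I 1}{4} = \frac{I}{4}$)
$\left(-1367 + g{\left(o{\left(-3 \right)} \right)}\right) + a{\left(-41,u{\left(-4 \right)} \right)} = \left(-1367 + \frac{1}{4} \left(-3\right)\right) - 41 = \left(-1367 - \frac{3}{4}\right) - 41 = - \frac{5471}{4} - 41 = - \frac{5635}{4}$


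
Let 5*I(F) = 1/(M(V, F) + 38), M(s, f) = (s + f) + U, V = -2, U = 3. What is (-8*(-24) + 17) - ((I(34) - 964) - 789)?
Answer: 716129/365 ≈ 1962.0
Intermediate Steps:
M(s, f) = 3 + f + s (M(s, f) = (s + f) + 3 = (f + s) + 3 = 3 + f + s)
I(F) = 1/(5*(39 + F)) (I(F) = 1/(5*((3 + F - 2) + 38)) = 1/(5*((1 + F) + 38)) = 1/(5*(39 + F)))
(-8*(-24) + 17) - ((I(34) - 964) - 789) = (-8*(-24) + 17) - ((1/(5*(39 + 34)) - 964) - 789) = (192 + 17) - (((⅕)/73 - 964) - 789) = 209 - (((⅕)*(1/73) - 964) - 789) = 209 - ((1/365 - 964) - 789) = 209 - (-351859/365 - 789) = 209 - 1*(-639844/365) = 209 + 639844/365 = 716129/365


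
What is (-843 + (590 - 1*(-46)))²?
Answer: 42849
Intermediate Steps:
(-843 + (590 - 1*(-46)))² = (-843 + (590 + 46))² = (-843 + 636)² = (-207)² = 42849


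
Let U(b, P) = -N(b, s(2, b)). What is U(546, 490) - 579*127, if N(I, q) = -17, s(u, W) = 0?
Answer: -73516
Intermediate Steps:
U(b, P) = 17 (U(b, P) = -1*(-17) = 17)
U(546, 490) - 579*127 = 17 - 579*127 = 17 - 73533 = -73516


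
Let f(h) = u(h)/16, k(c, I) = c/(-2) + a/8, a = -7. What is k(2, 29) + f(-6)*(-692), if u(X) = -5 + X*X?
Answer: -10741/8 ≈ -1342.6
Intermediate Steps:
u(X) = -5 + X²
k(c, I) = -7/8 - c/2 (k(c, I) = c/(-2) - 7/8 = c*(-½) - 7*⅛ = -c/2 - 7/8 = -7/8 - c/2)
f(h) = -5/16 + h²/16 (f(h) = (-5 + h²)/16 = (-5 + h²)*(1/16) = -5/16 + h²/16)
k(2, 29) + f(-6)*(-692) = (-7/8 - ½*2) + (-5/16 + (1/16)*(-6)²)*(-692) = (-7/8 - 1) + (-5/16 + (1/16)*36)*(-692) = -15/8 + (-5/16 + 9/4)*(-692) = -15/8 + (31/16)*(-692) = -15/8 - 5363/4 = -10741/8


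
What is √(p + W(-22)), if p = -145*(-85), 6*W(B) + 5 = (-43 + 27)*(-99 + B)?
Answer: 13*√2694/6 ≈ 112.46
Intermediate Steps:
W(B) = 1579/6 - 8*B/3 (W(B) = -⅚ + ((-43 + 27)*(-99 + B))/6 = -⅚ + (-16*(-99 + B))/6 = -⅚ + (1584 - 16*B)/6 = -⅚ + (264 - 8*B/3) = 1579/6 - 8*B/3)
p = 12325
√(p + W(-22)) = √(12325 + (1579/6 - 8/3*(-22))) = √(12325 + (1579/6 + 176/3)) = √(12325 + 1931/6) = √(75881/6) = 13*√2694/6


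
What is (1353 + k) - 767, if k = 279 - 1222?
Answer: -357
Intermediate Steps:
k = -943
(1353 + k) - 767 = (1353 - 943) - 767 = 410 - 767 = -357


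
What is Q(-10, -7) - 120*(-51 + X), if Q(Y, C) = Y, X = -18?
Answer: 8270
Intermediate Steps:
Q(-10, -7) - 120*(-51 + X) = -10 - 120*(-51 - 18) = -10 - 120*(-69) = -10 + 8280 = 8270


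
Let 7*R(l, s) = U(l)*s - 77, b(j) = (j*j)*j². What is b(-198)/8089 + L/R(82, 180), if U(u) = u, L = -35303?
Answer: 22565090981959/118770787 ≈ 1.8999e+5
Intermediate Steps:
b(j) = j⁴ (b(j) = j²*j² = j⁴)
R(l, s) = -11 + l*s/7 (R(l, s) = (l*s - 77)/7 = (-77 + l*s)/7 = -11 + l*s/7)
b(-198)/8089 + L/R(82, 180) = (-198)⁴/8089 - 35303/(-11 + (⅐)*82*180) = 1536953616*(1/8089) - 35303/(-11 + 14760/7) = 1536953616/8089 - 35303/14683/7 = 1536953616/8089 - 35303*7/14683 = 1536953616/8089 - 247121/14683 = 22565090981959/118770787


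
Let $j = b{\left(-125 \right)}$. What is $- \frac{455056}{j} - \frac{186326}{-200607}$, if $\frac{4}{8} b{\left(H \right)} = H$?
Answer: $\frac{45667000246}{25075875} \approx 1821.2$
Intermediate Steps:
$b{\left(H \right)} = 2 H$
$j = -250$ ($j = 2 \left(-125\right) = -250$)
$- \frac{455056}{j} - \frac{186326}{-200607} = - \frac{455056}{-250} - \frac{186326}{-200607} = \left(-455056\right) \left(- \frac{1}{250}\right) - - \frac{186326}{200607} = \frac{227528}{125} + \frac{186326}{200607} = \frac{45667000246}{25075875}$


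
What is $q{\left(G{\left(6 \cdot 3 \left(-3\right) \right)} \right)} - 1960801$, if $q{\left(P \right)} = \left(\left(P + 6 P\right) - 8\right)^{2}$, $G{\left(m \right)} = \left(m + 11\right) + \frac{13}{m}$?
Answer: $- \frac{5436227987}{2916} \approx -1.8643 \cdot 10^{6}$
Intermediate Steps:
$G{\left(m \right)} = 11 + m + \frac{13}{m}$ ($G{\left(m \right)} = \left(11 + m\right) + \frac{13}{m} = 11 + m + \frac{13}{m}$)
$q{\left(P \right)} = \left(-8 + 7 P\right)^{2}$ ($q{\left(P \right)} = \left(7 P - 8\right)^{2} = \left(-8 + 7 P\right)^{2}$)
$q{\left(G{\left(6 \cdot 3 \left(-3\right) \right)} \right)} - 1960801 = \left(-8 + 7 \left(11 + 6 \cdot 3 \left(-3\right) + \frac{13}{6 \cdot 3 \left(-3\right)}\right)\right)^{2} - 1960801 = \left(-8 + 7 \left(11 + 18 \left(-3\right) + \frac{13}{18 \left(-3\right)}\right)\right)^{2} - 1960801 = \left(-8 + 7 \left(11 - 54 + \frac{13}{-54}\right)\right)^{2} - 1960801 = \left(-8 + 7 \left(11 - 54 + 13 \left(- \frac{1}{54}\right)\right)\right)^{2} - 1960801 = \left(-8 + 7 \left(11 - 54 - \frac{13}{54}\right)\right)^{2} - 1960801 = \left(-8 + 7 \left(- \frac{2335}{54}\right)\right)^{2} - 1960801 = \left(-8 - \frac{16345}{54}\right)^{2} - 1960801 = \left(- \frac{16777}{54}\right)^{2} - 1960801 = \frac{281467729}{2916} - 1960801 = - \frac{5436227987}{2916}$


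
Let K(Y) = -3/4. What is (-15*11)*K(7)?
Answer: 495/4 ≈ 123.75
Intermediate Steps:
K(Y) = -¾ (K(Y) = -3*¼ = -¾)
(-15*11)*K(7) = -15*11*(-¾) = -165*(-¾) = 495/4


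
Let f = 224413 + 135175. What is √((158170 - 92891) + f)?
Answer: √424867 ≈ 651.82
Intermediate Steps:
f = 359588
√((158170 - 92891) + f) = √((158170 - 92891) + 359588) = √(65279 + 359588) = √424867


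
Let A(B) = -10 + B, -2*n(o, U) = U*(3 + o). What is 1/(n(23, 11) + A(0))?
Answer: -1/153 ≈ -0.0065359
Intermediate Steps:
n(o, U) = -U*(3 + o)/2
1/(n(23, 11) + A(0)) = 1/(-1/2*11*(3 + 23) + (-10 + 0)) = 1/(-1/2*11*26 - 10) = 1/(-143 - 10) = 1/(-153) = -1/153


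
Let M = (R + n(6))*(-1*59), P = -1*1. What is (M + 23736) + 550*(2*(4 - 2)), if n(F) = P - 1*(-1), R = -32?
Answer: 27824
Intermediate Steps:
P = -1
n(F) = 0 (n(F) = -1 - 1*(-1) = -1 + 1 = 0)
M = 1888 (M = (-32 + 0)*(-1*59) = -32*(-59) = 1888)
(M + 23736) + 550*(2*(4 - 2)) = (1888 + 23736) + 550*(2*(4 - 2)) = 25624 + 550*(2*2) = 25624 + 550*4 = 25624 + 2200 = 27824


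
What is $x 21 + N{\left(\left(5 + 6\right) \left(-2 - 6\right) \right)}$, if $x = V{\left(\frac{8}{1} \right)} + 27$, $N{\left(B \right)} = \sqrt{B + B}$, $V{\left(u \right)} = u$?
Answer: $735 + 4 i \sqrt{11} \approx 735.0 + 13.266 i$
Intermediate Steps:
$N{\left(B \right)} = \sqrt{2} \sqrt{B}$ ($N{\left(B \right)} = \sqrt{2 B} = \sqrt{2} \sqrt{B}$)
$x = 35$ ($x = \frac{8}{1} + 27 = 8 \cdot 1 + 27 = 8 + 27 = 35$)
$x 21 + N{\left(\left(5 + 6\right) \left(-2 - 6\right) \right)} = 35 \cdot 21 + \sqrt{2} \sqrt{\left(5 + 6\right) \left(-2 - 6\right)} = 735 + \sqrt{2} \sqrt{11 \left(-2 - 6\right)} = 735 + \sqrt{2} \sqrt{11 \left(-8\right)} = 735 + \sqrt{2} \sqrt{-88} = 735 + \sqrt{2} \cdot 2 i \sqrt{22} = 735 + 4 i \sqrt{11}$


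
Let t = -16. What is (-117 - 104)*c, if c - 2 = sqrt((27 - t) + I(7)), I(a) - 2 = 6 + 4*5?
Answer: -442 - 221*sqrt(71) ≈ -2304.2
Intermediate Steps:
I(a) = 28 (I(a) = 2 + (6 + 4*5) = 2 + (6 + 20) = 2 + 26 = 28)
c = 2 + sqrt(71) (c = 2 + sqrt((27 - 1*(-16)) + 28) = 2 + sqrt((27 + 16) + 28) = 2 + sqrt(43 + 28) = 2 + sqrt(71) ≈ 10.426)
(-117 - 104)*c = (-117 - 104)*(2 + sqrt(71)) = -221*(2 + sqrt(71)) = -442 - 221*sqrt(71)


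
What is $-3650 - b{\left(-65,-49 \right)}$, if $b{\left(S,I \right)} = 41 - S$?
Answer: $-3756$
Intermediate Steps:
$-3650 - b{\left(-65,-49 \right)} = -3650 - \left(41 - -65\right) = -3650 - \left(41 + 65\right) = -3650 - 106 = -3756$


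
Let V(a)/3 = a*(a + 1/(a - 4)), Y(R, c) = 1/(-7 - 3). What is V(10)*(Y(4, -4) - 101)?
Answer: -61671/2 ≈ -30836.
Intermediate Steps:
Y(R, c) = -1/10 (Y(R, c) = 1/(-10) = -1/10)
V(a) = 3*a*(a + 1/(-4 + a)) (V(a) = 3*(a*(a + 1/(a - 4))) = 3*(a*(a + 1/(-4 + a))) = 3*a*(a + 1/(-4 + a)))
V(10)*(Y(4, -4) - 101) = (3*10*(1 + 10**2 - 4*10)/(-4 + 10))*(-1/10 - 101) = (3*10*(1 + 100 - 40)/6)*(-1011/10) = (3*10*(1/6)*61)*(-1011/10) = 305*(-1011/10) = -61671/2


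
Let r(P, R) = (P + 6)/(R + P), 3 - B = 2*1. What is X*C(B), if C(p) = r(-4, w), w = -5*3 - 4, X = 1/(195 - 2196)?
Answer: 2/46023 ≈ 4.3457e-5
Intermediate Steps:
X = -1/2001 (X = 1/(-2001) = -1/2001 ≈ -0.00049975)
w = -19 (w = -15 - 4 = -19)
B = 1 (B = 3 - 2 = 1)
r(P, R) = (6 + P)/(P + R)
C(p) = -2/23 (C(p) = (6 - 4)/(-4 - 19) = 2/(-23) = -1/23*2 = -2/23)
X*C(B) = -1/2001*(-2/23) = 2/46023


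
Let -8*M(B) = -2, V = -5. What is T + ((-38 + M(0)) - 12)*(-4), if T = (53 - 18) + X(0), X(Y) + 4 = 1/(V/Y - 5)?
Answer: 230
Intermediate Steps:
M(B) = 1/4 (M(B) = -1/8*(-2) = 1/4)
X(Y) = -4 + 1/(-5 - 5/Y) (X(Y) = -4 + 1/(-5/Y - 5) = -4 + 1/(-5 - 5/Y))
T = 31 (T = (53 - 18) + (-20 - 21*0)/(5*(1 + 0)) = 35 + (1/5)*(-20 + 0)/1 = 35 + (1/5)*1*(-20) = 35 - 4 = 31)
T + ((-38 + M(0)) - 12)*(-4) = 31 + ((-38 + 1/4) - 12)*(-4) = 31 + (-151/4 - 12)*(-4) = 31 - 199/4*(-4) = 31 + 199 = 230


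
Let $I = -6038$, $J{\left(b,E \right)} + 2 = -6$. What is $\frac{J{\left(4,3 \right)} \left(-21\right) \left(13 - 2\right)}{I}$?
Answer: $- \frac{924}{3019} \approx -0.30606$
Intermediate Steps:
$J{\left(b,E \right)} = -8$ ($J{\left(b,E \right)} = -2 - 6 = -8$)
$\frac{J{\left(4,3 \right)} \left(-21\right) \left(13 - 2\right)}{I} = \frac{\left(-8\right) \left(-21\right) \left(13 - 2\right)}{-6038} = 168 \left(13 - 2\right) \left(- \frac{1}{6038}\right) = 168 \cdot 11 \left(- \frac{1}{6038}\right) = 1848 \left(- \frac{1}{6038}\right) = - \frac{924}{3019}$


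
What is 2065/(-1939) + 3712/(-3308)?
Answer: -501021/229079 ≈ -2.1871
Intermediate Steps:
2065/(-1939) + 3712/(-3308) = 2065*(-1/1939) + 3712*(-1/3308) = -295/277 - 928/827 = -501021/229079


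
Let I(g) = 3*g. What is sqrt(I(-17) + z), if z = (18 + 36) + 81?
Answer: 2*sqrt(21) ≈ 9.1651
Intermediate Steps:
z = 135 (z = 54 + 81 = 135)
sqrt(I(-17) + z) = sqrt(3*(-17) + 135) = sqrt(-51 + 135) = sqrt(84) = 2*sqrt(21)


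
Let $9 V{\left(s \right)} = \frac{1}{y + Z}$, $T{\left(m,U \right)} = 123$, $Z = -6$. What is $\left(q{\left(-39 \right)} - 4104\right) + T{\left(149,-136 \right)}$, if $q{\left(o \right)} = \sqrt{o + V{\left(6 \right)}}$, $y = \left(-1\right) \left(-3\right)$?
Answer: $-3981 + \frac{i \sqrt{3162}}{9} \approx -3981.0 + 6.248 i$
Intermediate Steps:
$y = 3$
$V{\left(s \right)} = - \frac{1}{27}$ ($V{\left(s \right)} = \frac{1}{9 \left(3 - 6\right)} = \frac{1}{9 \left(-3\right)} = \frac{1}{9} \left(- \frac{1}{3}\right) = - \frac{1}{27}$)
$q{\left(o \right)} = \sqrt{- \frac{1}{27} + o}$ ($q{\left(o \right)} = \sqrt{o - \frac{1}{27}} = \sqrt{- \frac{1}{27} + o}$)
$\left(q{\left(-39 \right)} - 4104\right) + T{\left(149,-136 \right)} = \left(\frac{\sqrt{-3 + 81 \left(-39\right)}}{9} - 4104\right) + 123 = \left(\frac{\sqrt{-3 - 3159}}{9} - 4104\right) + 123 = \left(\frac{\sqrt{-3162}}{9} - 4104\right) + 123 = \left(\frac{i \sqrt{3162}}{9} - 4104\right) + 123 = \left(-4104 + \frac{i \sqrt{3162}}{9}\right) + 123 = -3981 + \frac{i \sqrt{3162}}{9}$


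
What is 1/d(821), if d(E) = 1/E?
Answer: 821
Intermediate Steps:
1/d(821) = 1/(1/821) = 821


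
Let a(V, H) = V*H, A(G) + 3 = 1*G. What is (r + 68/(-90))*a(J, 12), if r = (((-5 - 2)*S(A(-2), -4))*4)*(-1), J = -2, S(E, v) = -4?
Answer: 40592/15 ≈ 2706.1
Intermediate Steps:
A(G) = -3 + G (A(G) = -3 + 1*G = -3 + G)
a(V, H) = H*V
r = -112 (r = (((-5 - 2)*(-4))*4)*(-1) = (-7*(-4)*4)*(-1) = (28*4)*(-1) = 112*(-1) = -112)
(r + 68/(-90))*a(J, 12) = (-112 + 68/(-90))*(12*(-2)) = (-112 + 68*(-1/90))*(-24) = (-112 - 34/45)*(-24) = -5074/45*(-24) = 40592/15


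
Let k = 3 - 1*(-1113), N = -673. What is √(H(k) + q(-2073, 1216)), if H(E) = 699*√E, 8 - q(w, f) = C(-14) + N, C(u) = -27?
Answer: √(708 + 4194*√31) ≈ 155.11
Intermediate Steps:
k = 1116 (k = 3 + 1113 = 1116)
q(w, f) = 708 (q(w, f) = 8 - (-27 - 673) = 8 - 1*(-700) = 8 + 700 = 708)
√(H(k) + q(-2073, 1216)) = √(699*√1116 + 708) = √(699*(6*√31) + 708) = √(4194*√31 + 708) = √(708 + 4194*√31)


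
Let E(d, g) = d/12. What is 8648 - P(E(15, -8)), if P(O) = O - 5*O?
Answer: 8653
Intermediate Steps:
E(d, g) = d/12 (E(d, g) = d*(1/12) = d/12)
P(O) = -4*O
8648 - P(E(15, -8)) = 8648 - (-4)*(1/12)*15 = 8648 - (-4)*5/4 = 8648 - 1*(-5) = 8648 + 5 = 8653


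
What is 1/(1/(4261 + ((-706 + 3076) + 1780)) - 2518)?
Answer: -8411/21178897 ≈ -0.00039714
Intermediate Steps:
1/(1/(4261 + ((-706 + 3076) + 1780)) - 2518) = 1/(1/(4261 + (2370 + 1780)) - 2518) = 1/(1/(4261 + 4150) - 2518) = 1/(1/8411 - 2518) = 1/(-21178897/8411) = -8411/21178897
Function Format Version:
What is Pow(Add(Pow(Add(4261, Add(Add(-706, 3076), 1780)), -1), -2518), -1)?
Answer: Rational(-8411, 21178897) ≈ -0.00039714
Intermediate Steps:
Pow(Add(Pow(Add(4261, Add(Add(-706, 3076), 1780)), -1), -2518), -1) = Pow(Add(Pow(Add(4261, Add(2370, 1780)), -1), -2518), -1) = Pow(Add(Pow(Add(4261, 4150), -1), -2518), -1) = Pow(Add(Pow(8411, -1), -2518), -1) = Pow(Add(Rational(1, 8411), -2518), -1) = Pow(Rational(-21178897, 8411), -1) = Rational(-8411, 21178897)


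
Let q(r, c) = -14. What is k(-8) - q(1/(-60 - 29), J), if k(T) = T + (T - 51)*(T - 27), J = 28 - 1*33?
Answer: 2071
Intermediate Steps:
J = -5 (J = 28 - 33 = -5)
k(T) = T + (-51 + T)*(-27 + T)
k(-8) - q(1/(-60 - 29), J) = (1377 + (-8)**2 - 77*(-8)) - 1*(-14) = (1377 + 64 + 616) + 14 = 2057 + 14 = 2071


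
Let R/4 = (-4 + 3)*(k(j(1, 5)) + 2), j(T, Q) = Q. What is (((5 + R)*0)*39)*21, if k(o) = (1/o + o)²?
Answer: 0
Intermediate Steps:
k(o) = (o + 1/o)²
R = -2904/25 (R = 4*((-4 + 3)*((1 + 5²)²/5² + 2)) = 4*(-((1 + 25)²/25 + 2)) = 4*(-((1/25)*26² + 2)) = 4*(-((1/25)*676 + 2)) = 4*(-(676/25 + 2)) = 4*(-1*726/25) = 4*(-726/25) = -2904/25 ≈ -116.16)
(((5 + R)*0)*39)*21 = (((5 - 2904/25)*0)*39)*21 = (-2779/25*0*39)*21 = (0*39)*21 = 0*21 = 0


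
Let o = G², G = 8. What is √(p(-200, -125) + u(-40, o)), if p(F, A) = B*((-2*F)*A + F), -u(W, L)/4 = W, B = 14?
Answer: 4*I*√43915 ≈ 838.24*I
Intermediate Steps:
o = 64 (o = 8² = 64)
u(W, L) = -4*W
p(F, A) = 14*F - 28*A*F (p(F, A) = 14*((-2*F)*A + F) = 14*(-2*A*F + F) = 14*(F - 2*A*F) = 14*F - 28*A*F)
√(p(-200, -125) + u(-40, o)) = √(14*(-200)*(1 - 2*(-125)) - 4*(-40)) = √(14*(-200)*(1 + 250) + 160) = √(14*(-200)*251 + 160) = √(-702800 + 160) = √(-702640) = 4*I*√43915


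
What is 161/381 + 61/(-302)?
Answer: 25381/115062 ≈ 0.22059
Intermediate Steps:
161/381 + 61/(-302) = 161*(1/381) + 61*(-1/302) = 161/381 - 61/302 = 25381/115062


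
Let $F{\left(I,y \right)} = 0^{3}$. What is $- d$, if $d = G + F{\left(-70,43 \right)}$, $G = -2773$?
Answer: $2773$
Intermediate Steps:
$F{\left(I,y \right)} = 0$
$d = -2773$ ($d = -2773 + 0 = -2773$)
$- d = \left(-1\right) \left(-2773\right) = 2773$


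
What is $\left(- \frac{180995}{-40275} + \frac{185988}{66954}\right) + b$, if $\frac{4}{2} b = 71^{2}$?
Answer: $\frac{454421307607}{179771490} \approx 2527.8$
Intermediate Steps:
$b = \frac{5041}{2}$ ($b = \frac{71^{2}}{2} = \frac{1}{2} \cdot 5041 = \frac{5041}{2} \approx 2520.5$)
$\left(- \frac{180995}{-40275} + \frac{185988}{66954}\right) + b = \left(- \frac{180995}{-40275} + \frac{185988}{66954}\right) + \frac{5041}{2} = \left(\left(-180995\right) \left(- \frac{1}{40275}\right) + 185988 \cdot \frac{1}{66954}\right) + \frac{5041}{2} = \left(\frac{36199}{8055} + \frac{30998}{11159}\right) + \frac{5041}{2} = \frac{653633531}{89885745} + \frac{5041}{2} = \frac{454421307607}{179771490}$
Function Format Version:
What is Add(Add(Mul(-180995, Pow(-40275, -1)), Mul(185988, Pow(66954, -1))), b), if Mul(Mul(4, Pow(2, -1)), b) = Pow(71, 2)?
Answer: Rational(454421307607, 179771490) ≈ 2527.8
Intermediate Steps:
b = Rational(5041, 2) (b = Mul(Rational(1, 2), Pow(71, 2)) = Mul(Rational(1, 2), 5041) = Rational(5041, 2) ≈ 2520.5)
Add(Add(Mul(-180995, Pow(-40275, -1)), Mul(185988, Pow(66954, -1))), b) = Add(Add(Mul(-180995, Pow(-40275, -1)), Mul(185988, Pow(66954, -1))), Rational(5041, 2)) = Add(Add(Mul(-180995, Rational(-1, 40275)), Mul(185988, Rational(1, 66954))), Rational(5041, 2)) = Add(Add(Rational(36199, 8055), Rational(30998, 11159)), Rational(5041, 2)) = Add(Rational(653633531, 89885745), Rational(5041, 2)) = Rational(454421307607, 179771490)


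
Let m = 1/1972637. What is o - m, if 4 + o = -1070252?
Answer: -2111226585073/1972637 ≈ -1.0703e+6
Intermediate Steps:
o = -1070256 (o = -4 - 1070252 = -1070256)
m = 1/1972637 ≈ 5.0694e-7
o - m = -1070256 - 1*1/1972637 = -1070256 - 1/1972637 = -2111226585073/1972637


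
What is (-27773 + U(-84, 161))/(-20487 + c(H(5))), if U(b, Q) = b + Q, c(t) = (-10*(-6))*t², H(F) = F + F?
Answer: 9232/4829 ≈ 1.9118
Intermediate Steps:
H(F) = 2*F
c(t) = 60*t²
U(b, Q) = Q + b
(-27773 + U(-84, 161))/(-20487 + c(H(5))) = (-27773 + (161 - 84))/(-20487 + 60*(2*5)²) = (-27773 + 77)/(-20487 + 60*10²) = -27696/(-20487 + 60*100) = -27696/(-20487 + 6000) = -27696/(-14487) = -27696*(-1/14487) = 9232/4829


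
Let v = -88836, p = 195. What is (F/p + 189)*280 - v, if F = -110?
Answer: 5522324/39 ≈ 1.4160e+5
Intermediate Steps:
(F/p + 189)*280 - v = (-110/195 + 189)*280 - 1*(-88836) = (-110*1/195 + 189)*280 + 88836 = (-22/39 + 189)*280 + 88836 = (7349/39)*280 + 88836 = 2057720/39 + 88836 = 5522324/39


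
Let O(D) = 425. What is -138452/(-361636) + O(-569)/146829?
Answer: 301212706/780862533 ≈ 0.38574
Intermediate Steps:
-138452/(-361636) + O(-569)/146829 = -138452/(-361636) + 425/146829 = -138452*(-1/361636) + 425*(1/146829) = 34613/90409 + 25/8637 = 301212706/780862533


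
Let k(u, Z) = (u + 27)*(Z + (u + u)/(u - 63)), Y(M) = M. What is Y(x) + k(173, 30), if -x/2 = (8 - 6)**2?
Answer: 72832/11 ≈ 6621.1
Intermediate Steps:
x = -8 (x = -2*(8 - 6)**2 = -2*2**2 = -2*4 = -8)
k(u, Z) = (27 + u)*(Z + 2*u/(-63 + u)) (k(u, Z) = (27 + u)*(Z + (2*u)/(-63 + u)) = (27 + u)*(Z + 2*u/(-63 + u)))
Y(x) + k(173, 30) = -8 + (-1701*30 + 2*173**2 + 54*173 + 30*173**2 - 36*30*173)/(-63 + 173) = -8 + (-51030 + 2*29929 + 9342 + 30*29929 - 186840)/110 = -8 + (-51030 + 59858 + 9342 + 897870 - 186840)/110 = -8 + (1/110)*729200 = -8 + 72920/11 = 72832/11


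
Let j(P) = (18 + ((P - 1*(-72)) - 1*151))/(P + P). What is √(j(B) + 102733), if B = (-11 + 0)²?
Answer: √12430723/11 ≈ 320.52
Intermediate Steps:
B = 121 (B = (-11)² = 121)
j(P) = (-61 + P)/(2*P) (j(P) = (18 + ((P + 72) - 151))/((2*P)) = (18 + ((72 + P) - 151))*(1/(2*P)) = (18 + (-79 + P))*(1/(2*P)) = (-61 + P)*(1/(2*P)) = (-61 + P)/(2*P))
√(j(B) + 102733) = √((½)*(-61 + 121)/121 + 102733) = √((½)*(1/121)*60 + 102733) = √(30/121 + 102733) = √(12430723/121) = √12430723/11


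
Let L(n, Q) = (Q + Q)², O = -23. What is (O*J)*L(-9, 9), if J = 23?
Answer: -171396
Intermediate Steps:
L(n, Q) = 4*Q² (L(n, Q) = (2*Q)² = 4*Q²)
(O*J)*L(-9, 9) = (-23*23)*(4*9²) = -2116*81 = -529*324 = -171396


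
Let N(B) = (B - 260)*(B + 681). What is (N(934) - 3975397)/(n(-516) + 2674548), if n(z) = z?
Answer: -2886887/2674032 ≈ -1.0796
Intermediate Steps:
N(B) = (-260 + B)*(681 + B)
(N(934) - 3975397)/(n(-516) + 2674548) = ((-177060 + 934² + 421*934) - 3975397)/(-516 + 2674548) = ((-177060 + 872356 + 393214) - 3975397)/2674032 = (1088510 - 3975397)*(1/2674032) = -2886887*1/2674032 = -2886887/2674032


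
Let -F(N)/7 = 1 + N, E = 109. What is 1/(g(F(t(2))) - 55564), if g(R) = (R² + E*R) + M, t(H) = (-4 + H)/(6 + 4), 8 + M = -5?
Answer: -25/1403901 ≈ -1.7808e-5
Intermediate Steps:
M = -13 (M = -8 - 5 = -13)
t(H) = -⅖ + H/10 (t(H) = (-4 + H)/10 = (-4 + H)*(⅒) = -⅖ + H/10)
F(N) = -7 - 7*N (F(N) = -7*(1 + N) = -7 - 7*N)
g(R) = -13 + R² + 109*R (g(R) = (R² + 109*R) - 13 = -13 + R² + 109*R)
1/(g(F(t(2))) - 55564) = 1/((-13 + (-7 - 7*(-⅖ + (⅒)*2))² + 109*(-7 - 7*(-⅖ + (⅒)*2))) - 55564) = 1/((-13 + (-7 - 7*(-⅖ + ⅕))² + 109*(-7 - 7*(-⅖ + ⅕))) - 55564) = 1/((-13 + (-7 - 7*(-⅕))² + 109*(-7 - 7*(-⅕))) - 55564) = 1/((-13 + (-7 + 7/5)² + 109*(-7 + 7/5)) - 55564) = 1/((-13 + (-28/5)² + 109*(-28/5)) - 55564) = 1/((-13 + 784/25 - 3052/5) - 55564) = 1/(-14801/25 - 55564) = 1/(-1403901/25) = -25/1403901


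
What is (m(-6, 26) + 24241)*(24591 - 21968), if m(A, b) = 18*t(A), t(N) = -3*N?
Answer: 64433995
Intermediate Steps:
m(A, b) = -54*A (m(A, b) = 18*(-3*A) = -54*A)
(m(-6, 26) + 24241)*(24591 - 21968) = (-54*(-6) + 24241)*(24591 - 21968) = (324 + 24241)*2623 = 24565*2623 = 64433995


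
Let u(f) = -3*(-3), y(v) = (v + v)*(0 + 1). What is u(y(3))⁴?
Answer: 6561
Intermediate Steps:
y(v) = 2*v (y(v) = (2*v)*1 = 2*v)
u(f) = 9
u(y(3))⁴ = 9⁴ = 6561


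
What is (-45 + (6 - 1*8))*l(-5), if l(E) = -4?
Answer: 188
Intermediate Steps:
(-45 + (6 - 1*8))*l(-5) = (-45 + (6 - 1*8))*(-4) = (-45 + (6 - 8))*(-4) = (-45 - 2)*(-4) = -47*(-4) = 188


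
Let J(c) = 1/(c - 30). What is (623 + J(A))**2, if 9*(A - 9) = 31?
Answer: 9687480625/24964 ≈ 3.8806e+5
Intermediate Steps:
A = 112/9 (A = 9 + (1/9)*31 = 9 + 31/9 = 112/9 ≈ 12.444)
J(c) = 1/(-30 + c)
(623 + J(A))**2 = (623 + 1/(-30 + 112/9))**2 = (623 + 1/(-158/9))**2 = (623 - 9/158)**2 = (98425/158)**2 = 9687480625/24964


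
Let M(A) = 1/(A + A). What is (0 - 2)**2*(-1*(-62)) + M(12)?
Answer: 5953/24 ≈ 248.04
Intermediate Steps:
M(A) = 1/(2*A)
(0 - 2)**2*(-1*(-62)) + M(12) = (0 - 2)**2*(-1*(-62)) + (1/2)/12 = (-2)**2*62 + (1/2)*(1/12) = 4*62 + 1/24 = 248 + 1/24 = 5953/24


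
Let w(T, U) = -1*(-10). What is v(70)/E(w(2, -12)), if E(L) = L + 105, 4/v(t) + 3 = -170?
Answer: -4/19895 ≈ -0.00020106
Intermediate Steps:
v(t) = -4/173 (v(t) = 4/(-3 - 170) = 4/(-173) = 4*(-1/173) = -4/173)
w(T, U) = 10
E(L) = 105 + L
v(70)/E(w(2, -12)) = -4/(173*(105 + 10)) = -4/173/115 = -4/173*1/115 = -4/19895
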